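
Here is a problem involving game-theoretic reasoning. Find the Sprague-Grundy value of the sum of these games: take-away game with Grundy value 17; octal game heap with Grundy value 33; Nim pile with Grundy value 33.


By the Sprague-Grundy theorem, the Grundy value of a sum of games is the XOR of individual Grundy values.
take-away game: Grundy value = 17. Running XOR: 0 XOR 17 = 17
octal game heap: Grundy value = 33. Running XOR: 17 XOR 33 = 48
Nim pile: Grundy value = 33. Running XOR: 48 XOR 33 = 17
The combined Grundy value is 17.

17


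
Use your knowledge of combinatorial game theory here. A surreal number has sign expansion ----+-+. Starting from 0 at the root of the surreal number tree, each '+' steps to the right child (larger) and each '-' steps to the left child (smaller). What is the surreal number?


Sign expansion: ----+-+
Rule: track bounds (lo, hi), initially (-inf, +inf). On '+', the current value becomes lo and we move to the simplest number in (value, hi): value + 1 if hi = +inf, otherwise the midpoint (value + hi)/2. On '-', the current value becomes hi and we move to value - 1 if lo = -inf, otherwise the midpoint (lo + value)/2.
Start at 0.
Step 1: sign = -, move left. Bounds: (-inf, 0). Value = -1
Step 2: sign = -, move left. Bounds: (-inf, -1). Value = -2
Step 3: sign = -, move left. Bounds: (-inf, -2). Value = -3
Step 4: sign = -, move left. Bounds: (-inf, -3). Value = -4
Step 5: sign = +, move right. Bounds: (-4, -3). Value = -7/2
Step 6: sign = -, move left. Bounds: (-4, -7/2). Value = -15/4
Step 7: sign = +, move right. Bounds: (-15/4, -7/2). Value = -29/8
The surreal number with sign expansion ----+-+ is -29/8.

-29/8


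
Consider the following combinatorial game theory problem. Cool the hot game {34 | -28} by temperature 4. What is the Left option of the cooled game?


Original game: {34 | -28} (a switch {a | b} with a > b).
Cooling by t (for t below the temperature (a - b)/2 = 31) taxes each move by t: {a | b} cooled by t is {a - t | b + t}.
Cooling amount: t = 4
Cooled Left option: 34 - 4 = 30
Cooled Right option: -28 + 4 = -24
Cooled game: {30 | -24}
Left option = 30

30


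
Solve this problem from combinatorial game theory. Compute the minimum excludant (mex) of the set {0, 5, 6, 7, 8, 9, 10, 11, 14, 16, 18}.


Set = {0, 5, 6, 7, 8, 9, 10, 11, 14, 16, 18}
0 is in the set.
1 is NOT in the set. This is the mex.
mex = 1

1


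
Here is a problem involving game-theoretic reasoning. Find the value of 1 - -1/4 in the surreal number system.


x = 1, y = -1/4
Converting to common denominator: 4
x = 4/4, y = -1/4
x - y = 1 - -1/4 = 5/4

5/4


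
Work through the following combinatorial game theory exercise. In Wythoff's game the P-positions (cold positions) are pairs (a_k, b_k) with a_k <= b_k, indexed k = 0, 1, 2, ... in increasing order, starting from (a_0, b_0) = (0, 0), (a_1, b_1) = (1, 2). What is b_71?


By Wythoff's theorem, a_k = floor(k * phi) and b_k = floor(k * phi^2) = a_k + k, where phi = (1 + sqrt(5))/2 is the golden ratio.
phi = (1 + sqrt(5))/2 = 1.618034
phi^2 = phi + 1 = 2.618034
k = 71
k * phi^2 = 71 * 2.618034 = 185.880413
b_71 = floor(k * phi^2) = 185 (check: a_71 + k = 114 + 71 = 185)

185


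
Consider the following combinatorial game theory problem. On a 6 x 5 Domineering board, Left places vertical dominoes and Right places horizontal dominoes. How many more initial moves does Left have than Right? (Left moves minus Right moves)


Board is 6 x 5 (rows x cols).
Left (vertical) placements: (rows-1) * cols = 5 * 5 = 25
Right (horizontal) placements: rows * (cols-1) = 6 * 4 = 24
Advantage = Left - Right = 25 - 24 = 1

1


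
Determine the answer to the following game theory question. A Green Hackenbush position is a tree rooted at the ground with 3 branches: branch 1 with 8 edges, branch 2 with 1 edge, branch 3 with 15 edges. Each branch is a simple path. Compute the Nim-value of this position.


The tree has 3 branches from the ground vertex.
In Green Hackenbush, the Nim-value of a simple path of length k is k.
Branch 1: length 8, Nim-value = 8
Branch 2: length 1, Nim-value = 1
Branch 3: length 15, Nim-value = 15
Total Nim-value = XOR of all branch values:
0 XOR 8 = 8
8 XOR 1 = 9
9 XOR 15 = 6
Nim-value of the tree = 6

6


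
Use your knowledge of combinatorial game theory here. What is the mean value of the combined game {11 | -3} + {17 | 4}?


G1 = {11 | -3}, G2 = {17 | 4}
Each is a switch {a | b} with numbers a > b; its mean value is (a + b)/2, and mean value is additive over game sums: m(G1 + G2) = m(G1) + m(G2).
Mean of G1 = (11 + (-3))/2 = 8/2 = 4
Mean of G2 = (17 + (4))/2 = 21/2 = 21/2
Mean of G1 + G2 = 4 + 21/2 = 29/2

29/2


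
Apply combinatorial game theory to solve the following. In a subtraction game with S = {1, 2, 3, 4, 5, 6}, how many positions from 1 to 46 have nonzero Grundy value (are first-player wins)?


Subtraction set S = {1, 2, 3, 4, 5, 6}, so G(n) = n mod 7.
G(n) = 0 when n is a multiple of 7.
Multiples of 7 in [1, 46]: 6
N-positions (nonzero Grundy) = 46 - 6 = 40

40


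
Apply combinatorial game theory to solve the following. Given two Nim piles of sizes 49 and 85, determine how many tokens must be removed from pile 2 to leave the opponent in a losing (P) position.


Piles: 49 and 85
Current XOR: 49 XOR 85 = 100 (non-zero, so this is an N-position).
To make the XOR zero, we need to find a move that balances the piles.
For pile 2 (size 85): target = 85 XOR 100 = 49
We reduce pile 2 from 85 to 49.
Tokens removed: 85 - 49 = 36
Verification: 49 XOR 49 = 0

36


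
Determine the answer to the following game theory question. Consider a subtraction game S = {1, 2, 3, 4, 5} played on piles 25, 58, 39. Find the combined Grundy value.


Subtraction set: {1, 2, 3, 4, 5}
For this subtraction set, G(n) = n mod 6 (period = max + 1 = 6).
Pile 1 (size 25): G(25) = 25 mod 6 = 1
Pile 2 (size 58): G(58) = 58 mod 6 = 4
Pile 3 (size 39): G(39) = 39 mod 6 = 3
Total Grundy value = XOR of all: 1 XOR 4 XOR 3 = 6

6


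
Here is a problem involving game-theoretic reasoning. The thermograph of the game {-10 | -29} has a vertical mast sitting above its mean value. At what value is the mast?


Game = {-10 | -29}, a switch {a | b} with numbers a > b.
Its thermograph has left wall a - t and right wall b + t, which meet at t = (a - b)/2, where both equal (a + b)/2. So the mast (mean value) is at (a + b)/2.
Mean = (-10 + (-29))/2 = -39/2 = -39/2

-39/2


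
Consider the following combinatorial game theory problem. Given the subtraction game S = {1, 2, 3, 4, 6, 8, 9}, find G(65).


The subtraction set is S = {1, 2, 3, 4, 6, 8, 9}.
G(k) = mex{ G(k - s) : s in S, s <= k }. We compute iteratively: G(0) = 0.
G(1) = mex({0}) = 1
G(2) = mex({0, 1}) = 2
G(3) = mex({0, 1, 2}) = 3
G(4) = mex({0, 1, 2, 3}) = 4
G(5) = mex({1, 2, 3, 4}) = 0
G(6) = mex({0, 2, 3, 4}) = 1
G(7) = mex({0, 1, 3, 4}) = 2
G(8) = mex({0, 1, 2, 4}) = 3
G(9) = mex({0, 1, 2, 3}) = 4
G(10) = mex({1, 2, 3, 4}) = 0
G(11) = mex({0, 2, 3, 4}) = 1
G(12) = mex({0, 1, 3, 4}) = 2
G(13) = mex({0, 1, 2, 4}) = 3
Observe that G(5)..G(13) = 0, 1, 2, 3, 4, 0, 1, 2, 3 repeats G(0)..G(8) = 0, 1, 2, 3, 4, 0, 1, 2, 3.
For k >= max(S) = 9, G(k) is determined by the previous 9 values G(k-9)..G(k-1); a window of 9 consecutive values has recurred shifted by 5, so by induction G(k + 5) = G(k) for all k >= 0: the sequence is periodic from the start with period 5.
One period: G(0..4) = 0, 1, 2, 3, 4.
65 mod 5 = 0, so G(65) = G(0) = 0.

0


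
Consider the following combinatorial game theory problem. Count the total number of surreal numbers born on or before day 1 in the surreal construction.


Day 0: {|} = 0 is born. Count = 1.
Day n: the number of surreal numbers born by day n is 2^(n+1) - 1.
By day 0: 2^1 - 1 = 1
By day 1: 2^2 - 1 = 3
By day 1: 3 surreal numbers.

3


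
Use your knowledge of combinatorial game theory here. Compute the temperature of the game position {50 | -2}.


The game is {50 | -2}, a switch {a | b} with numbers a > b.
Cooling {a | b} by t gives {a - t | b + t}, which stops being hot when a - t = b + t, i.e. at t = (a - b)/2. So the temperature of a switch is (a - b)/2.
Temperature = (Left option - Right option) / 2
= (50 - (-2)) / 2
= 52 / 2
= 26

26


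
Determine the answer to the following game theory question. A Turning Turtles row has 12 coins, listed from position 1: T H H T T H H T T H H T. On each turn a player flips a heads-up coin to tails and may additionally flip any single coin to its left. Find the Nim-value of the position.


Coins: T H H T T H H T T H H T
Key fact: a single head at position k behaves exactly like a Nim heap of size k (turning it to T and optionally flipping a coin at j < k corresponds to moving the heap from k to j, or to 0), and heads combine as a disjunctive sum (two heads at the same place would cancel, matching j XOR j = 0). So the Nim-value is the XOR of the 1-indexed positions of the heads.
Face-up positions (1-indexed): [2, 3, 6, 7, 10, 11]
XOR 0 with 2: 0 XOR 2 = 2
XOR 2 with 3: 2 XOR 3 = 1
XOR 1 with 6: 1 XOR 6 = 7
XOR 7 with 7: 7 XOR 7 = 0
XOR 0 with 10: 0 XOR 10 = 10
XOR 10 with 11: 10 XOR 11 = 1
Nim-value = 1

1


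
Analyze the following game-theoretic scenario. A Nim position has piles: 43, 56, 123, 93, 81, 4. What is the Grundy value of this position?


We need the XOR (exclusive or) of all pile sizes.
After XOR-ing pile 1 (size 43): 0 XOR 43 = 43
After XOR-ing pile 2 (size 56): 43 XOR 56 = 19
After XOR-ing pile 3 (size 123): 19 XOR 123 = 104
After XOR-ing pile 4 (size 93): 104 XOR 93 = 53
After XOR-ing pile 5 (size 81): 53 XOR 81 = 100
After XOR-ing pile 6 (size 4): 100 XOR 4 = 96
The Nim-value of this position is 96.

96


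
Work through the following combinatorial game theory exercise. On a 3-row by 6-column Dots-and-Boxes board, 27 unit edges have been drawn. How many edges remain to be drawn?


Grid: 3 x 6 boxes, i.e. 4 rows and 7 columns of dots.
Horizontal edges: (rows + 1) * cols = 4 * 6 = 24
Vertical edges: rows * (cols + 1) = 3 * 7 = 21
Total edges: 24 + 21 = 45
Edges drawn: 27
Remaining: 45 - 27 = 18

18


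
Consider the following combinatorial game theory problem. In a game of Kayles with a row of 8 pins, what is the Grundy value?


Kayles: a move removes 1 or 2 adjacent pins from a contiguous row.
Removing pins from a row of k leaves two independent rows (a, b) with a + b = k - 1 (one pin) or a + b = k - 2 (two pins); an end removal gives a = 0.
By Sprague-Grundy, G(k) = mex{ G(a) XOR G(b) } over all these splits. G(0) = 0.
G(1): splits (0,0):0^0=0 -> mex({0}) = 1
G(2): splits (0,1):0^1=1 (0,0):0^0=0 -> mex({0, 1}) = 2
G(3): splits (0,2):0^2=2 (1,1):1^1=0 (0,1):0^1=1 -> mex({0, 1, 2}) = 3
G(4): splits (0,3):0^3=3 (1,2):1^2=3 (0,2):0^2=2 (1,1):1^1=0 -> mex({0, 2, 3}) = 1
G(5): splits (0,4):0^1=1 (1,3):1^3=2 (2,2):2^2=0 (0,3):0^3=3 (1,2):1^2=3 -> mex({0, 1, 2, 3}) = 4
G(6) = mex({0, 1, 2, 4}) = 3
G(7) = mex({0, 1, 3, 4, 5}) = 2
G(8) = mex({0, 2, 3, 5, 6}) = 1
Therefore G(8) = 1.

1


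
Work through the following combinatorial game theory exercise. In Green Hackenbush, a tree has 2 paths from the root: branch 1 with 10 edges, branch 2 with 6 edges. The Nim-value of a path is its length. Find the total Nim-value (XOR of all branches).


The tree has 2 branches from the ground vertex.
In Green Hackenbush, the Nim-value of a simple path of length k is k.
Branch 1: length 10, Nim-value = 10
Branch 2: length 6, Nim-value = 6
Total Nim-value = XOR of all branch values:
0 XOR 10 = 10
10 XOR 6 = 12
Nim-value of the tree = 12

12


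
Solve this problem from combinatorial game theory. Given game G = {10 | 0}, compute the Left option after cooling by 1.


Original game: {10 | 0} (a switch {a | b} with a > b).
Cooling by t (for t below the temperature (a - b)/2 = 5) taxes each move by t: {a | b} cooled by t is {a - t | b + t}.
Cooling amount: t = 1
Cooled Left option: 10 - 1 = 9
Cooled Right option: 0 + 1 = 1
Cooled game: {9 | 1}
Left option = 9

9


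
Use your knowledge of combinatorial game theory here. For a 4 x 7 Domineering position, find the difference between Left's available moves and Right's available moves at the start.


Board is 4 x 7 (rows x cols).
Left (vertical) placements: (rows-1) * cols = 3 * 7 = 21
Right (horizontal) placements: rows * (cols-1) = 4 * 6 = 24
Advantage = Left - Right = 21 - 24 = -3

-3


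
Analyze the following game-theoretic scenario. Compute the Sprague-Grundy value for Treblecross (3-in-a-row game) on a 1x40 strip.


Treblecross: place X on empty cells; 3-in-a-row wins.
Playing within two cells of an existing X lets the opponent win at once, so sensible play treats the cells i-2..i+2 around each X as dead. The player left with no safe cell loses, so this is a normal-play take-away game on strips of safe cells.
Placing X at cell i (0-indexed) of a strip of k safe cells leaves independent strips of sizes max(0, i-2) and max(0, k-i-3). Hence G(k) = mex{ G(max(0,i-2)) XOR G(max(0,k-i-3)) : 0 <= i < k }, with G(0) = 0.
G(1): splits (0,0):0^0=0 -> mex({0}) = 1
G(2): splits (0,0):0^0=0 -> mex({0}) = 1
G(3): splits (0,0):0^0=0 -> mex({0}) = 1
G(4): splits (0,1):0^1=1 (0,0):0^0=0 -> mex({0, 1}) = 2
G(5): splits (0,2):0^1=1 (0,1):0^1=1 (0,0):0^0=0 -> mex({0, 1}) = 2
G(6) = mex({1}) = 0
G(7) = mex({0, 1, 2}) = 3
G(8) = mex({0, 1, 2}) = 3
G(9) = mex({0, 2}) = 1
G(10) = mex({0, 2, 3}) = 1
G(11) = mex({0, 3}) = 1
G(12) = mex({1, 3}) = 0
G(13) = mex({0, 1, 2, 3}) = 4
G(14) = mex({0, 1, 2}) = 3
G(15) = mex({0, 1, 2}) = 3
G(16) = mex({0, 1, 2, 4}) = 3
G(17) = mex({0, 1, 3, 4}) = 2
G(18) = mex({0, 1, 3, 4}) = 2
G(19) = mex({0, 1, 3, 5}) = 2
G(20) = mex({0, 1, 2, 3, 5}) = 4
G(21) = mex({0, 1, 2, 3, 5}) = 4
G(22) = mex({1, 2, 6}) = 0
G(23) = mex({0, 1, 2, 3, 4, 6}) = 5
G(24) = mex({0, 1, 2, 3, 4}) = 5
G(25) = mex({0, 1, 3, 4, 7}) = 2
G(26) = mex({0, 1, 3, 4, 5, 7}) = 2
G(27) = mex({0, 1, 3, 5}) = 2
G(28) = mex({0, 1, 2, 5}) = 3
G(29) = mex({0, 1, 2, 4, 5, 6}) = 3
G(30) = mex({1, 2, 4, 6}) = 0
G(31) = mex({0, 1, 2, 3, 4, 6}) = 5
G(32) = mex({1, 2, 3, 4, 7}) = 0
G(33) = mex({0, 3, 7}) = 1
G(34) = mex({0, 2, 3, 5, 7}) = 1
G(35) = mex({0, 2, 3, 5, 6}) = 1
G(36) = mex({0, 1, 2, 5, 6}) = 3
G(37) = mex({0, 1, 2, 4, 5, 6}) = 3
G(38) = mex({0, 1, 2, 4}) = 3
G(39) = mex({0, 1, 2, 3, 4, 7}) = 5
G(40) = mex({0, 1, 2, 3, 4, 5, 7}) = 6
Therefore G(40) = 6.

6


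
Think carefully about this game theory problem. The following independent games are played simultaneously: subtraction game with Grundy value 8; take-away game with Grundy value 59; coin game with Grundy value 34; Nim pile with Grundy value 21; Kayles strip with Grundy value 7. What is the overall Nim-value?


By the Sprague-Grundy theorem, the Grundy value of a sum of games is the XOR of individual Grundy values.
subtraction game: Grundy value = 8. Running XOR: 0 XOR 8 = 8
take-away game: Grundy value = 59. Running XOR: 8 XOR 59 = 51
coin game: Grundy value = 34. Running XOR: 51 XOR 34 = 17
Nim pile: Grundy value = 21. Running XOR: 17 XOR 21 = 4
Kayles strip: Grundy value = 7. Running XOR: 4 XOR 7 = 3
The combined Grundy value is 3.

3


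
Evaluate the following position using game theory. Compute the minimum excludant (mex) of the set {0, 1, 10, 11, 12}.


Set = {0, 1, 10, 11, 12}
0 is in the set.
1 is in the set.
2 is NOT in the set. This is the mex.
mex = 2

2


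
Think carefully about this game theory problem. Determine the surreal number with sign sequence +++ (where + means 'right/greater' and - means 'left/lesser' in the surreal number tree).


Sign expansion: +++
Rule: track bounds (lo, hi), initially (-inf, +inf). On '+', the current value becomes lo and we move to the simplest number in (value, hi): value + 1 if hi = +inf, otherwise the midpoint (value + hi)/2. On '-', the current value becomes hi and we move to value - 1 if lo = -inf, otherwise the midpoint (lo + value)/2.
Start at 0.
Step 1: sign = +, move right. Bounds: (0, +inf). Value = 1
Step 2: sign = +, move right. Bounds: (1, +inf). Value = 2
Step 3: sign = +, move right. Bounds: (2, +inf). Value = 3
The surreal number with sign expansion +++ is 3.

3


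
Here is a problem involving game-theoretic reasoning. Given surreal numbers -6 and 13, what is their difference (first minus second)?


x = -6, y = 13
x - y = -6 - 13 = -19

-19


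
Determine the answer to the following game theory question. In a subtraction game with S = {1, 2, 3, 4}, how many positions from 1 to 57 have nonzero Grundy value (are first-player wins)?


Subtraction set S = {1, 2, 3, 4}, so G(n) = n mod 5.
G(n) = 0 when n is a multiple of 5.
Multiples of 5 in [1, 57]: 11
N-positions (nonzero Grundy) = 57 - 11 = 46

46


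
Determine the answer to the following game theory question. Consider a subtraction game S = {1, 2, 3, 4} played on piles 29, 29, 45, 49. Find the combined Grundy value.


Subtraction set: {1, 2, 3, 4}
For this subtraction set, G(n) = n mod 5 (period = max + 1 = 5).
Pile 1 (size 29): G(29) = 29 mod 5 = 4
Pile 2 (size 29): G(29) = 29 mod 5 = 4
Pile 3 (size 45): G(45) = 45 mod 5 = 0
Pile 4 (size 49): G(49) = 49 mod 5 = 4
Total Grundy value = XOR of all: 4 XOR 4 XOR 0 XOR 4 = 4

4


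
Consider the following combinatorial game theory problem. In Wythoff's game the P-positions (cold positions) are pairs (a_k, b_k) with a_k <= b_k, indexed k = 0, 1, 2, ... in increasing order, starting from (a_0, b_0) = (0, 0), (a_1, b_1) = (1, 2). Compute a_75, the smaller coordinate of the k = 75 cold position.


By Wythoff's theorem, a_k = floor(k * phi) and b_k = floor(k * phi^2) = a_k + k, where phi = (1 + sqrt(5))/2 is the golden ratio.
phi = (1 + sqrt(5))/2 = 1.618034
k = 75
k * phi = 75 * 1.618034 = 121.352549
a_75 = floor(k * phi) = 121

121


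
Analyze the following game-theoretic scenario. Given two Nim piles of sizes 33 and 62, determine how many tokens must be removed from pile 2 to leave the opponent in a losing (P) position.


Piles: 33 and 62
Current XOR: 33 XOR 62 = 31 (non-zero, so this is an N-position).
To make the XOR zero, we need to find a move that balances the piles.
For pile 2 (size 62): target = 62 XOR 31 = 33
We reduce pile 2 from 62 to 33.
Tokens removed: 62 - 33 = 29
Verification: 33 XOR 33 = 0

29


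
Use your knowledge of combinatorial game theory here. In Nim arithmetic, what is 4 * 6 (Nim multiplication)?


Nim multiplication is bilinear over XOR: (u XOR v) * w = (u*w) XOR (v*w).
So we split each operand into its bit components and XOR the pairwise Nim products.
4 = 4 (as XOR of powers of 2).
6 = 2 + 4 (as XOR of powers of 2).
Using the standard Nim-product table on single bits:
  2*2 = 3,   2*4 = 8,   2*8 = 12,
  4*4 = 6,   4*8 = 11,  8*8 = 13,
and  1*x = x (identity), k*l = l*k (commutative).
Pairwise Nim products:
  4 * 2 = 8
  4 * 4 = 6
XOR them: 8 XOR 6 = 14.
Result: 4 * 6 = 14 (in Nim).

14


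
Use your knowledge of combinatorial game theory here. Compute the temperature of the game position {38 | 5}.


The game is {38 | 5}, a switch {a | b} with numbers a > b.
Cooling {a | b} by t gives {a - t | b + t}, which stops being hot when a - t = b + t, i.e. at t = (a - b)/2. So the temperature of a switch is (a - b)/2.
Temperature = (Left option - Right option) / 2
= (38 - (5)) / 2
= 33 / 2
= 33/2

33/2


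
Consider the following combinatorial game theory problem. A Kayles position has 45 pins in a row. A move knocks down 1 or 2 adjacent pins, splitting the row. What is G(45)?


Kayles: a move removes 1 or 2 adjacent pins from a contiguous row.
Removing pins from a row of k leaves two independent rows (a, b) with a + b = k - 1 (one pin) or a + b = k - 2 (two pins); an end removal gives a = 0.
By Sprague-Grundy, G(k) = mex{ G(a) XOR G(b) } over all these splits. G(0) = 0.
G(1): splits (0,0):0^0=0 -> mex({0}) = 1
G(2): splits (0,1):0^1=1 (0,0):0^0=0 -> mex({0, 1}) = 2
G(3): splits (0,2):0^2=2 (1,1):1^1=0 (0,1):0^1=1 -> mex({0, 1, 2}) = 3
G(4): splits (0,3):0^3=3 (1,2):1^2=3 (0,2):0^2=2 (1,1):1^1=0 -> mex({0, 2, 3}) = 1
G(5): splits (0,4):0^1=1 (1,3):1^3=2 (2,2):2^2=0 (0,3):0^3=3 (1,2):1^2=3 -> mex({0, 1, 2, 3}) = 4
G(6) = mex({0, 1, 2, 4}) = 3
G(7) = mex({0, 1, 3, 4, 5}) = 2
G(8) = mex({0, 2, 3, 5, 6}) = 1
G(9) = mex({0, 1, 2, 3, 6, 7}) = 4
G(10) = mex({0, 1, 3, 4, 5, 7}) = 2
G(11) = mex({0, 1, 2, 3, 4, 5}) = 6
G(12) = mex({0, 1, 2, 3, 5, 6, 7}) = 4
G(13) = mex({0, 2, 3, 4, 6, 7}) = 1
G(14) = mex({0, 1, 4, 5, 6, 7}) = 2
G(15) = mex({0, 1, 2, 3, 4, 5, 6}) = 7
G(16) = mex({0, 2, 3, 5, 6, 7}) = 1
G(17) = mex({0, 1, 2, 3, 5, 6, 7}) = 4
G(18) = mex({0, 1, 2, 4, 5, 6}) = 3
G(19) = mex({0, 1, 3, 4, 5, 7}) = 2
G(20) = mex({0, 2, 3, 4, 5, 6, 7}) = 1
G(21) = mex({0, 1, 2, 3, 5, 6, 7}) = 4
G(22) = mex({0, 1, 2, 3, 4, 5, 7}) = 6
G(23) = mex({0, 1, 2, 3, 4, 5, 6}) = 7
G(24) = mex({0, 1, 2, 3, 5, 6, 7}) = 4
G(25) = mex({0, 2, 3, 4, 6, 7}) = 1
G(26) = mex({0, 1, 3, 4, 5, 6, 7}) = 2
G(27) = mex({0, 1, 2, 3, 4, 5, 6, 7}) = 8
G(28) = mex({0, 1, 2, 3, 4, 6, 7, 8}) = 5
G(29) = mex({0, 1, 2, 3, 5, 6, 7, 8, 9}) = 4
G(30) = mex({0, 1, 2, 3, 4, 5, 6, 9, 10}) = 7
G(31) = mex({0, 1, 3, 4, 5, 7, 10, 11}) = 2
G(32) = mex({0, 2, 3, 4, 5, 6, 7, 9, 11}) = 1
G(33) = mex({0, 1, 2, 3, 4, 5, 6, 7, 9, 12}) = 8
G(34) = mex({0, 1, 2, 3, 4, 5, 7, 8, 11, 12}) = 6
G(35) = mex({0, 1, 2, 3, 4, 5, 6, 8, 9, 10, 11}) = 7
G(36) = mex({0, 1, 2, 3, 5, 6, 7, 9, 10}) = 4
G(37) = mex({0, 2, 3, 4, 6, 7, 9, 10, 11, 12}) = 1
G(38) = mex({0, 1, 3, 4, 5, 6, 7, 9, 10, 11, 12}) = 2
G(39) = mex({0, 1, 2, 4, 5, 6, 7, 9, 10, 12, 14}) = 3
G(40) = mex({0, 2, 3, 4, 6, 7, 11, 12, 14}) = 1
G(41) = mex({0, 1, 2, 3, 5, 6, 7, 9, 10, 11, 12}) = 4
G(42) = mex({0, 1, 2, 3, 4, 5, 6, 9, 10}) = 7
G(43) = mex({0, 1, 3, 4, 5, 7, 9, 10, 12, 15}) = 2
G(44) = mex({0, 2, 3, 4, 5, 6, 7, 9, 10, 12, 15}) = 1
G(45) = mex({0, 1, 2, 3, 4, 5, 6, 7, 9, 10, 12, 14}) = 8
Therefore G(45) = 8.

8


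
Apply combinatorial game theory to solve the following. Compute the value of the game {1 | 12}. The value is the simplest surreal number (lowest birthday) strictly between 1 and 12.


Left options: {1}, max = 1
Right options: {12}, min = 12
All options are numbers and max(Left) < min(Right), so by the simplicity theorem the value is the simplest (earliest-born) number strictly between 1 and 12.
Integers 2 through 11 all lie strictly between 1 and 12.
Among integers, the simplest (lowest birthday = smallest |n|; 0 is born on day 0, +-n on day n) is 2.
No non-integer in the interval can be simpler: if x is a non-integer in the interval, then floor(x) or ceil(x) also lies in the interval (the interval contains an integer), and both are proper prefixes of x's sign expansion, i.e. born earlier. So the game value is 2.
Game value = 2

2


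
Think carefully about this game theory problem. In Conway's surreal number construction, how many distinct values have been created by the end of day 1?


Day 0: {|} = 0 is born. Count = 1.
Day n: the number of surreal numbers born by day n is 2^(n+1) - 1.
By day 0: 2^1 - 1 = 1
By day 1: 2^2 - 1 = 3
By day 1: 3 surreal numbers.

3


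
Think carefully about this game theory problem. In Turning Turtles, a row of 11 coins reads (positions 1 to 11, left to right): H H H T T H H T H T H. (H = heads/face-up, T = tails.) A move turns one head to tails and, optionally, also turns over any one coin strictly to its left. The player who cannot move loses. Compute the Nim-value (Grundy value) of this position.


Coins: H H H T T H H T H T H
Key fact: a single head at position k behaves exactly like a Nim heap of size k (turning it to T and optionally flipping a coin at j < k corresponds to moving the heap from k to j, or to 0), and heads combine as a disjunctive sum (two heads at the same place would cancel, matching j XOR j = 0). So the Nim-value is the XOR of the 1-indexed positions of the heads.
Face-up positions (1-indexed): [1, 2, 3, 6, 7, 9, 11]
XOR 0 with 1: 0 XOR 1 = 1
XOR 1 with 2: 1 XOR 2 = 3
XOR 3 with 3: 3 XOR 3 = 0
XOR 0 with 6: 0 XOR 6 = 6
XOR 6 with 7: 6 XOR 7 = 1
XOR 1 with 9: 1 XOR 9 = 8
XOR 8 with 11: 8 XOR 11 = 3
Nim-value = 3

3


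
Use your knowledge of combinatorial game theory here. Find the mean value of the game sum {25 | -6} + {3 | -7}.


G1 = {25 | -6}, G2 = {3 | -7}
Each is a switch {a | b} with numbers a > b; its mean value is (a + b)/2, and mean value is additive over game sums: m(G1 + G2) = m(G1) + m(G2).
Mean of G1 = (25 + (-6))/2 = 19/2 = 19/2
Mean of G2 = (3 + (-7))/2 = -4/2 = -2
Mean of G1 + G2 = 19/2 + -2 = 15/2

15/2


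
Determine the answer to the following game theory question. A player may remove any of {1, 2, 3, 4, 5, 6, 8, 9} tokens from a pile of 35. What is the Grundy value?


The subtraction set is S = {1, 2, 3, 4, 5, 6, 8, 9}.
G(k) = mex{ G(k - s) : s in S, s <= k }. We compute iteratively: G(0) = 0.
G(1) = mex({0}) = 1
G(2) = mex({0, 1}) = 2
G(3) = mex({0, 1, 2}) = 3
G(4) = mex({0, 1, 2, 3}) = 4
G(5) = mex({0, 1, 2, 3, 4}) = 5
G(6) = mex({0, 1, 2, 3, 4, 5}) = 6
G(7) = mex({1, 2, 3, 4, 5, 6}) = 0
G(8) = mex({0, 2, 3, 4, 5, 6}) = 1
G(9) = mex({0, 1, 3, 4, 5, 6}) = 2
G(10) = mex({0, 1, 2, 4, 5, 6}) = 3
G(11) = mex({0, 1, 2, 3, 5, 6}) = 4
G(12) = mex({0, 1, 2, 3, 4, 6}) = 5
G(13) = mex({0, 1, 2, 3, 4, 5}) = 6
G(14) = mex({1, 2, 3, 4, 5, 6}) = 0
G(15) = mex({0, 2, 3, 4, 5, 6}) = 1
Observe that G(7)..G(15) = 0, 1, 2, 3, 4, 5, 6, 0, 1 repeats G(0)..G(8) = 0, 1, 2, 3, 4, 5, 6, 0, 1.
For k >= max(S) = 9, G(k) is determined by the previous 9 values G(k-9)..G(k-1); a window of 9 consecutive values has recurred shifted by 7, so by induction G(k + 7) = G(k) for all k >= 0: the sequence is periodic from the start with period 7.
One period: G(0..6) = 0, 1, 2, 3, 4, 5, 6.
35 mod 7 = 0, so G(35) = G(0) = 0.

0


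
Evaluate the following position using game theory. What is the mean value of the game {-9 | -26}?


Game = {-9 | -26}, a switch {a | b} with numbers a > b.
Its thermograph has left wall a - t and right wall b + t, which meet at t = (a - b)/2, where both equal (a + b)/2. So the mast (mean value) is at (a + b)/2.
Mean = (-9 + (-26))/2 = -35/2 = -35/2

-35/2


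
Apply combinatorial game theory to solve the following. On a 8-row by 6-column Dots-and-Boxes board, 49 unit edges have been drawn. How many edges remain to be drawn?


Grid: 8 x 6 boxes, i.e. 9 rows and 7 columns of dots.
Horizontal edges: (rows + 1) * cols = 9 * 6 = 54
Vertical edges: rows * (cols + 1) = 8 * 7 = 56
Total edges: 54 + 56 = 110
Edges drawn: 49
Remaining: 110 - 49 = 61

61


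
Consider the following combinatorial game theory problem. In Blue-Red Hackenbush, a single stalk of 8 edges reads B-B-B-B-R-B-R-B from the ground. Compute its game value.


Edges (from ground): B-B-B-B-R-B-R-B
By Berlekamp's sign-expansion rule, a Blue-Red Hackenbush stalk has the value of the surreal number whose sign sequence is the edge sequence with B -> + and R -> -.
Sign sequence: ++++-+-+
Trace the sign expansion in the surreal number tree, starting from 0:
Edge 1: B (sign +) -> bounds (0, +inf), value = 1
Edge 2: B (sign +) -> bounds (1, +inf), value = 2
Edge 3: B (sign +) -> bounds (2, +inf), value = 3
Edge 4: B (sign +) -> bounds (3, +inf), value = 4
Edge 5: R (sign -) -> bounds (3, 4), value = 7/2
Edge 6: B (sign +) -> bounds (7/2, 4), value = 15/4
Edge 7: R (sign -) -> bounds (7/2, 15/4), value = 29/8
Edge 8: B (sign +) -> bounds (29/8, 15/4), value = 59/16
Game value = 59/16

59/16


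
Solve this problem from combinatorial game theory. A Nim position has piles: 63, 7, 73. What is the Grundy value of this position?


We need the XOR (exclusive or) of all pile sizes.
After XOR-ing pile 1 (size 63): 0 XOR 63 = 63
After XOR-ing pile 2 (size 7): 63 XOR 7 = 56
After XOR-ing pile 3 (size 73): 56 XOR 73 = 113
The Nim-value of this position is 113.

113


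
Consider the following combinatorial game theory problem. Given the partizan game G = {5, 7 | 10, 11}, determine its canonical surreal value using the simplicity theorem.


Left options: {5, 7}, max = 7
Right options: {10, 11}, min = 10
All options are numbers and max(Left) < min(Right), so by the simplicity theorem the value is the simplest (earliest-born) number strictly between 7 and 10.
Integers 8 through 9 all lie strictly between 7 and 10.
Among integers, the simplest (lowest birthday = smallest |n|; 0 is born on day 0, +-n on day n) is 8.
No non-integer in the interval can be simpler: if x is a non-integer in the interval, then floor(x) or ceil(x) also lies in the interval (the interval contains an integer), and both are proper prefixes of x's sign expansion, i.e. born earlier. So the game value is 8.
Game value = 8

8


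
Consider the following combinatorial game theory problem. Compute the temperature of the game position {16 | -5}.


The game is {16 | -5}, a switch {a | b} with numbers a > b.
Cooling {a | b} by t gives {a - t | b + t}, which stops being hot when a - t = b + t, i.e. at t = (a - b)/2. So the temperature of a switch is (a - b)/2.
Temperature = (Left option - Right option) / 2
= (16 - (-5)) / 2
= 21 / 2
= 21/2

21/2


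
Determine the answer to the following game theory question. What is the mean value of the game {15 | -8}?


Game = {15 | -8}, a switch {a | b} with numbers a > b.
Its thermograph has left wall a - t and right wall b + t, which meet at t = (a - b)/2, where both equal (a + b)/2. So the mast (mean value) is at (a + b)/2.
Mean = (15 + (-8))/2 = 7/2 = 7/2

7/2


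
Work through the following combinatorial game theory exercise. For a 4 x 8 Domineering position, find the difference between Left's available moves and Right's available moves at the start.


Board is 4 x 8 (rows x cols).
Left (vertical) placements: (rows-1) * cols = 3 * 8 = 24
Right (horizontal) placements: rows * (cols-1) = 4 * 7 = 28
Advantage = Left - Right = 24 - 28 = -4

-4


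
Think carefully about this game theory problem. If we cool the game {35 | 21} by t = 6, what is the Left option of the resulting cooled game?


Original game: {35 | 21} (a switch {a | b} with a > b).
Cooling by t (for t below the temperature (a - b)/2 = 7) taxes each move by t: {a | b} cooled by t is {a - t | b + t}.
Cooling amount: t = 6
Cooled Left option: 35 - 6 = 29
Cooled Right option: 21 + 6 = 27
Cooled game: {29 | 27}
Left option = 29

29


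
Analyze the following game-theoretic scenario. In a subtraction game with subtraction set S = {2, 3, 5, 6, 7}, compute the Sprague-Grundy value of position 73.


The subtraction set is S = {2, 3, 5, 6, 7}.
G(k) = mex{ G(k - s) : s in S, s <= k }. We compute iteratively: G(0) = 0.
G(1) = mex({}) = 0
G(2) = mex({0}) = 1
G(3) = mex({0}) = 1
G(4) = mex({0, 1}) = 2
G(5) = mex({0, 1}) = 2
G(6) = mex({0, 1, 2}) = 3
G(7) = mex({0, 1, 2}) = 3
G(8) = mex({0, 1, 2, 3}) = 4
G(9) = mex({1, 2, 3}) = 0
G(10) = mex({1, 2, 3, 4}) = 0
G(11) = mex({0, 2, 3, 4}) = 1
G(12) = mex({0, 2, 3}) = 1
G(13) = mex({0, 1, 3, 4}) = 2
G(14) = mex({0, 1, 3, 4}) = 2
G(15) = mex({0, 1, 2, 4}) = 3
Observe that G(9)..G(15) = 0, 0, 1, 1, 2, 2, 3 repeats G(0)..G(6) = 0, 0, 1, 1, 2, 2, 3.
For k >= max(S) = 7, G(k) is determined by the previous 7 values G(k-7)..G(k-1); a window of 7 consecutive values has recurred shifted by 9, so by induction G(k + 9) = G(k) for all k >= 0: the sequence is periodic from the start with period 9.
One period: G(0..8) = 0, 0, 1, 1, 2, 2, 3, 3, 4.
73 mod 9 = 1, so G(73) = G(1) = 0.

0


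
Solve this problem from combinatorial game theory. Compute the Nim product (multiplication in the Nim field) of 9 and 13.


Nim multiplication is bilinear over XOR: (u XOR v) * w = (u*w) XOR (v*w).
So we split each operand into its bit components and XOR the pairwise Nim products.
9 = 1 + 8 (as XOR of powers of 2).
13 = 1 + 4 + 8 (as XOR of powers of 2).
Using the standard Nim-product table on single bits:
  2*2 = 3,   2*4 = 8,   2*8 = 12,
  4*4 = 6,   4*8 = 11,  8*8 = 13,
and  1*x = x (identity), k*l = l*k (commutative).
Pairwise Nim products:
  1 * 1 = 1
  1 * 4 = 4
  1 * 8 = 8
  8 * 1 = 8
  8 * 4 = 11
  8 * 8 = 13
XOR them: 1 XOR 4 XOR 8 XOR 8 XOR 11 XOR 13 = 3.
Result: 9 * 13 = 3 (in Nim).

3


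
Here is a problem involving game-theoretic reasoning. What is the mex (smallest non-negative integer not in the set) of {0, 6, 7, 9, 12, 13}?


Set = {0, 6, 7, 9, 12, 13}
0 is in the set.
1 is NOT in the set. This is the mex.
mex = 1

1


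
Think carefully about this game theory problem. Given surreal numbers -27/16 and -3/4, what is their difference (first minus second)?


x = -27/16, y = -3/4
Converting to common denominator: 16
x = -27/16, y = -12/16
x - y = -27/16 - -3/4 = -15/16

-15/16


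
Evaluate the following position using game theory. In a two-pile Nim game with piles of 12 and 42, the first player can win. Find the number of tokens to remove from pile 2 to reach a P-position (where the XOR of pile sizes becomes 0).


Piles: 12 and 42
Current XOR: 12 XOR 42 = 38 (non-zero, so this is an N-position).
To make the XOR zero, we need to find a move that balances the piles.
For pile 2 (size 42): target = 42 XOR 38 = 12
We reduce pile 2 from 42 to 12.
Tokens removed: 42 - 12 = 30
Verification: 12 XOR 12 = 0

30


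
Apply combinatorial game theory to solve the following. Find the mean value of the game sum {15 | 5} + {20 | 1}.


G1 = {15 | 5}, G2 = {20 | 1}
Each is a switch {a | b} with numbers a > b; its mean value is (a + b)/2, and mean value is additive over game sums: m(G1 + G2) = m(G1) + m(G2).
Mean of G1 = (15 + (5))/2 = 20/2 = 10
Mean of G2 = (20 + (1))/2 = 21/2 = 21/2
Mean of G1 + G2 = 10 + 21/2 = 41/2

41/2


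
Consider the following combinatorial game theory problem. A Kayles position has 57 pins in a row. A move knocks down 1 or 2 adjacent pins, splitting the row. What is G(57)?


Kayles: a move removes 1 or 2 adjacent pins from a contiguous row.
Removing pins from a row of k leaves two independent rows (a, b) with a + b = k - 1 (one pin) or a + b = k - 2 (two pins); an end removal gives a = 0.
By Sprague-Grundy, G(k) = mex{ G(a) XOR G(b) } over all these splits. G(0) = 0.
G(1): splits (0,0):0^0=0 -> mex({0}) = 1
G(2): splits (0,1):0^1=1 (0,0):0^0=0 -> mex({0, 1}) = 2
G(3): splits (0,2):0^2=2 (1,1):1^1=0 (0,1):0^1=1 -> mex({0, 1, 2}) = 3
G(4): splits (0,3):0^3=3 (1,2):1^2=3 (0,2):0^2=2 (1,1):1^1=0 -> mex({0, 2, 3}) = 1
G(5): splits (0,4):0^1=1 (1,3):1^3=2 (2,2):2^2=0 (0,3):0^3=3 (1,2):1^2=3 -> mex({0, 1, 2, 3}) = 4
G(6) = mex({0, 1, 2, 4}) = 3
G(7) = mex({0, 1, 3, 4, 5}) = 2
G(8) = mex({0, 2, 3, 5, 6}) = 1
G(9) = mex({0, 1, 2, 3, 6, 7}) = 4
G(10) = mex({0, 1, 3, 4, 5, 7}) = 2
G(11) = mex({0, 1, 2, 3, 4, 5}) = 6
G(12) = mex({0, 1, 2, 3, 5, 6, 7}) = 4
G(13) = mex({0, 2, 3, 4, 6, 7}) = 1
G(14) = mex({0, 1, 4, 5, 6, 7}) = 2
G(15) = mex({0, 1, 2, 3, 4, 5, 6}) = 7
G(16) = mex({0, 2, 3, 5, 6, 7}) = 1
G(17) = mex({0, 1, 2, 3, 5, 6, 7}) = 4
G(18) = mex({0, 1, 2, 4, 5, 6}) = 3
G(19) = mex({0, 1, 3, 4, 5, 7}) = 2
G(20) = mex({0, 2, 3, 4, 5, 6, 7}) = 1
G(21) = mex({0, 1, 2, 3, 5, 6, 7}) = 4
G(22) = mex({0, 1, 2, 3, 4, 5, 7}) = 6
G(23) = mex({0, 1, 2, 3, 4, 5, 6}) = 7
G(24) = mex({0, 1, 2, 3, 5, 6, 7}) = 4
G(25) = mex({0, 2, 3, 4, 6, 7}) = 1
G(26) = mex({0, 1, 3, 4, 5, 6, 7}) = 2
G(27) = mex({0, 1, 2, 3, 4, 5, 6, 7}) = 8
G(28) = mex({0, 1, 2, 3, 4, 6, 7, 8}) = 5
G(29) = mex({0, 1, 2, 3, 5, 6, 7, 8, 9}) = 4
G(30) = mex({0, 1, 2, 3, 4, 5, 6, 9, 10}) = 7
G(31) = mex({0, 1, 3, 4, 5, 7, 10, 11}) = 2
G(32) = mex({0, 2, 3, 4, 5, 6, 7, 9, 11}) = 1
G(33) = mex({0, 1, 2, 3, 4, 5, 6, 7, 9, 12}) = 8
G(34) = mex({0, 1, 2, 3, 4, 5, 7, 8, 11, 12}) = 6
G(35) = mex({0, 1, 2, 3, 4, 5, 6, 8, 9, 10, 11}) = 7
G(36) = mex({0, 1, 2, 3, 5, 6, 7, 9, 10}) = 4
G(37) = mex({0, 2, 3, 4, 6, 7, 9, 10, 11, 12}) = 1
G(38) = mex({0, 1, 3, 4, 5, 6, 7, 9, 10, 11, 12}) = 2
G(39) = mex({0, 1, 2, 4, 5, 6, 7, 9, 10, 12, 14}) = 3
G(40) = mex({0, 2, 3, 4, 6, 7, 11, 12, 14}) = 1
G(41) = mex({0, 1, 2, 3, 5, 6, 7, 9, 10, 11, 12}) = 4
G(42) = mex({0, 1, 2, 3, 4, 5, 6, 9, 10}) = 7
G(43) = mex({0, 1, 3, 4, 5, 7, 9, 10, 12, 15}) = 2
G(44) = mex({0, 2, 3, 4, 5, 6, 7, 9, 10, 12, 15}) = 1
G(45) = mex({0, 1, 2, 3, 4, 5, 6, 7, 9, 10, 12, 14}) = 8
G(46) = mex({0, 1, 3, 4, 5, 7, 8, 11, 12, 14}) = 2
G(47) = mex({0, 1, 2, 3, 4, 5, 6, 8, 9, 10, 11, 12}) = 7
G(48) = mex({0, 1, 2, 3, 5, 6, 7, 9, 10}) = 4
G(49) = mex({0, 2, 3, 4, 6, 7, 9, 10, 11, 12, 15}) = 1
G(50) = mex({0, 1, 4, 5, 6, 7, 9, 11, 12, 14, 15}) = 2
G(51) = mex({0, 1, 2, 3, 4, 5, 6, 7, 9, 12, 14, 15}) = 8
G(52) = mex({0, 2, 3, 4, 5, 6, 7, 8, 11, 12, 15}) = 1
G(53) = mex({0, 1, 2, 3, 5, 6, 7, 8, 9, 10, 11, 12}) = 4
G(54) = mex({0, 1, 2, 3, 4, 5, 6, 9, 10}) = 7
G(55) = mex({0, 1, 3, 4, 5, 7, 9, 10, 11, 12}) = 2
G(56) = mex({0, 2, 3, 4, 5, 6, 7, 9, 10, 11, 12, 13, 14}) = 1
G(57) = mex({0, 1, 2, 3, 5, 6, 7, 9, 10, 12, 13, 14, 15}) = 4
Therefore G(57) = 4.

4


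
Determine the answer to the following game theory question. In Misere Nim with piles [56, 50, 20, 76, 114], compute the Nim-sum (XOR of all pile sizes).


We need the XOR (exclusive or) of all pile sizes.
After XOR-ing pile 1 (size 56): 0 XOR 56 = 56
After XOR-ing pile 2 (size 50): 56 XOR 50 = 10
After XOR-ing pile 3 (size 20): 10 XOR 20 = 30
After XOR-ing pile 4 (size 76): 30 XOR 76 = 82
After XOR-ing pile 5 (size 114): 82 XOR 114 = 32
The Nim-value of this position is 32.

32


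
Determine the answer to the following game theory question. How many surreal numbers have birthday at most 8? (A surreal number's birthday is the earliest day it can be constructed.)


Day 0: {|} = 0 is born. Count = 1.
Day n: the number of surreal numbers born by day n is 2^(n+1) - 1.
By day 0: 2^1 - 1 = 1
By day 1: 2^2 - 1 = 3
By day 2: 2^3 - 1 = 7
By day 3: 2^4 - 1 = 15
By day 4: 2^5 - 1 = 31
By day 5: 2^6 - 1 = 63
By day 6: 2^7 - 1 = 127
By day 7: 2^8 - 1 = 255
By day 8: 2^9 - 1 = 511
By day 8: 511 surreal numbers.

511


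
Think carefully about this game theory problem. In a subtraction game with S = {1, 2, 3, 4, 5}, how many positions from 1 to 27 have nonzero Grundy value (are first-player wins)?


Subtraction set S = {1, 2, 3, 4, 5}, so G(n) = n mod 6.
G(n) = 0 when n is a multiple of 6.
Multiples of 6 in [1, 27]: 4
N-positions (nonzero Grundy) = 27 - 4 = 23

23


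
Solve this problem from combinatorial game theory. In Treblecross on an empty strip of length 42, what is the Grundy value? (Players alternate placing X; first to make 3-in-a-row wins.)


Treblecross: place X on empty cells; 3-in-a-row wins.
Playing within two cells of an existing X lets the opponent win at once, so sensible play treats the cells i-2..i+2 around each X as dead. The player left with no safe cell loses, so this is a normal-play take-away game on strips of safe cells.
Placing X at cell i (0-indexed) of a strip of k safe cells leaves independent strips of sizes max(0, i-2) and max(0, k-i-3). Hence G(k) = mex{ G(max(0,i-2)) XOR G(max(0,k-i-3)) : 0 <= i < k }, with G(0) = 0.
G(1): splits (0,0):0^0=0 -> mex({0}) = 1
G(2): splits (0,0):0^0=0 -> mex({0}) = 1
G(3): splits (0,0):0^0=0 -> mex({0}) = 1
G(4): splits (0,1):0^1=1 (0,0):0^0=0 -> mex({0, 1}) = 2
G(5): splits (0,2):0^1=1 (0,1):0^1=1 (0,0):0^0=0 -> mex({0, 1}) = 2
G(6) = mex({1}) = 0
G(7) = mex({0, 1, 2}) = 3
G(8) = mex({0, 1, 2}) = 3
G(9) = mex({0, 2}) = 1
G(10) = mex({0, 2, 3}) = 1
G(11) = mex({0, 3}) = 1
G(12) = mex({1, 3}) = 0
G(13) = mex({0, 1, 2, 3}) = 4
G(14) = mex({0, 1, 2}) = 3
G(15) = mex({0, 1, 2}) = 3
G(16) = mex({0, 1, 2, 4}) = 3
G(17) = mex({0, 1, 3, 4}) = 2
G(18) = mex({0, 1, 3, 4}) = 2
G(19) = mex({0, 1, 3, 5}) = 2
G(20) = mex({0, 1, 2, 3, 5}) = 4
G(21) = mex({0, 1, 2, 3, 5}) = 4
G(22) = mex({1, 2, 6}) = 0
G(23) = mex({0, 1, 2, 3, 4, 6}) = 5
G(24) = mex({0, 1, 2, 3, 4}) = 5
G(25) = mex({0, 1, 3, 4, 7}) = 2
G(26) = mex({0, 1, 3, 4, 5, 7}) = 2
G(27) = mex({0, 1, 3, 5}) = 2
G(28) = mex({0, 1, 2, 5}) = 3
G(29) = mex({0, 1, 2, 4, 5, 6}) = 3
G(30) = mex({1, 2, 4, 6}) = 0
G(31) = mex({0, 1, 2, 3, 4, 6}) = 5
G(32) = mex({1, 2, 3, 4, 7}) = 0
G(33) = mex({0, 3, 7}) = 1
G(34) = mex({0, 2, 3, 5, 7}) = 1
G(35) = mex({0, 2, 3, 5, 6}) = 1
G(36) = mex({0, 1, 2, 5, 6}) = 3
G(37) = mex({0, 1, 2, 4, 5, 6}) = 3
G(38) = mex({0, 1, 2, 4}) = 3
G(39) = mex({0, 1, 2, 3, 4, 7}) = 5
G(40) = mex({0, 1, 2, 3, 4, 5, 7}) = 6
G(41) = mex({0, 1, 2, 3, 5, 7}) = 4
G(42) = mex({0, 1, 2, 3, 5, 6, 7}) = 4
Therefore G(42) = 4.

4


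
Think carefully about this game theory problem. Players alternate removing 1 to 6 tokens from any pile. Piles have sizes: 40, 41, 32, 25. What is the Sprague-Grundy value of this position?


Subtraction set: {1, 2, 3, 4, 5, 6}
For this subtraction set, G(n) = n mod 7 (period = max + 1 = 7).
Pile 1 (size 40): G(40) = 40 mod 7 = 5
Pile 2 (size 41): G(41) = 41 mod 7 = 6
Pile 3 (size 32): G(32) = 32 mod 7 = 4
Pile 4 (size 25): G(25) = 25 mod 7 = 4
Total Grundy value = XOR of all: 5 XOR 6 XOR 4 XOR 4 = 3

3
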